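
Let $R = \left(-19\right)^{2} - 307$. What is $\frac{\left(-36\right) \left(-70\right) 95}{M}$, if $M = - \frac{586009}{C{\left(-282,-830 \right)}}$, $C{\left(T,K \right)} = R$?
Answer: $- \frac{12927600}{586009} \approx -22.06$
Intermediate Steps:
$R = 54$ ($R = 361 - 307 = 54$)
$C{\left(T,K \right)} = 54$
$M = - \frac{586009}{54} \approx -10852.0$
$\frac{\left(-36\right) \left(-70\right) 95}{M} = \frac{\left(-36\right) \left(-70\right) 95}{- \frac{586009}{54}} = 2520 \cdot 95 \left(- \frac{54}{586009}\right) = 239400 \left(- \frac{54}{586009}\right) = - \frac{12927600}{586009}$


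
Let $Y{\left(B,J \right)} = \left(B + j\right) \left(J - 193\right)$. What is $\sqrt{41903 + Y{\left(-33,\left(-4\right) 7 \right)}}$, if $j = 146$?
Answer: $\sqrt{16930} \approx 130.12$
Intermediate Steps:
$Y{\left(B,J \right)} = \left(-193 + J\right) \left(146 + B\right)$ ($Y{\left(B,J \right)} = \left(B + 146\right) \left(J - 193\right) = \left(146 + B\right) \left(-193 + J\right) = \left(-193 + J\right) \left(146 + B\right)$)
$\sqrt{41903 + Y{\left(-33,\left(-4\right) 7 \right)}} = \sqrt{41903 - \left(21809 - \left(-452\right) 7\right)} = \sqrt{41903 + \left(-28178 + 6369 + 146 \left(-28\right) - -924\right)} = \sqrt{41903 + \left(-28178 + 6369 - 4088 + 924\right)} = \sqrt{41903 - 24973} = \sqrt{16930}$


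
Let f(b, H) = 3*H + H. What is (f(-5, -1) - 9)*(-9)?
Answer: 117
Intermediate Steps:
f(b, H) = 4*H
(f(-5, -1) - 9)*(-9) = (4*(-1) - 9)*(-9) = (-4 - 9)*(-9) = -13*(-9) = 117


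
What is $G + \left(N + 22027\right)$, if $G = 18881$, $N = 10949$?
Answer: $51857$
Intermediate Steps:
$G + \left(N + 22027\right) = 18881 + \left(10949 + 22027\right) = 18881 + 32976 = 51857$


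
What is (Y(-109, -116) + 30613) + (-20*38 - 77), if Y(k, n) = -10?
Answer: 29766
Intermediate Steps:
(Y(-109, -116) + 30613) + (-20*38 - 77) = (-10 + 30613) + (-20*38 - 77) = 30603 + (-760 - 77) = 30603 - 837 = 29766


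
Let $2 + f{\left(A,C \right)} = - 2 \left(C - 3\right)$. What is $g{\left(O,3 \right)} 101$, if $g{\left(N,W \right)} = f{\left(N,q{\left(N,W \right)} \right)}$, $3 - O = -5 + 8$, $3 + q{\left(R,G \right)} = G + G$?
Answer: $-202$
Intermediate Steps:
$q{\left(R,G \right)} = -3 + 2 G$ ($q{\left(R,G \right)} = -3 + \left(G + G\right) = -3 + 2 G$)
$O = 0$ ($O = 3 - \left(-5 + 8\right) = 3 - 3 = 0$)
$f{\left(A,C \right)} = 4 - 2 C$ ($f{\left(A,C \right)} = -2 - 2 \left(C - 3\right) = -2 - 2 \left(-3 + C\right) = -2 - \left(-6 + 2 C\right) = 4 - 2 C$)
$g{\left(N,W \right)} = 10 - 4 W$ ($g{\left(N,W \right)} = 4 - 2 \left(-3 + 2 W\right) = 4 - \left(-6 + 4 W\right) = 10 - 4 W$)
$g{\left(O,3 \right)} 101 = \left(10 - 12\right) 101 = \left(-2\right) 101 = -202$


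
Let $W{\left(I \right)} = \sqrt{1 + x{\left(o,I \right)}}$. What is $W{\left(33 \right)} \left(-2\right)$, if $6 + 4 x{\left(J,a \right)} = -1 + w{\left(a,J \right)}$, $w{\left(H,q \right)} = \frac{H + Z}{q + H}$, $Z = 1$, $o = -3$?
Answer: $- \frac{2 i \sqrt{105}}{15} \approx - 1.3663 i$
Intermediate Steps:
$w{\left(H,q \right)} = \frac{1 + H}{H + q}$ ($w{\left(H,q \right)} = \frac{H + 1}{q + H} = \frac{1 + H}{H + q}$)
$x{\left(J,a \right)} = - \frac{7}{4} + \frac{1 + a}{4 \left(J + a\right)}$ ($x{\left(J,a \right)} = - \frac{3}{2} + \frac{-1 + \frac{1 + a}{a + J}}{4} = - \frac{3}{2} + \frac{-1 + \frac{1 + a}{J + a}}{4} = - \frac{3}{2} - \left(\frac{1}{4} - \frac{1 + a}{4 \left(J + a\right)}\right) = - \frac{7}{4} + \frac{1 + a}{4 \left(J + a\right)}$)
$W{\left(I \right)} = \sqrt{1 + \frac{22 - 6 I}{4 \left(-3 + I\right)}}$ ($W{\left(I \right)} = \sqrt{1 + \frac{1 - -21 - 6 I}{4 \left(-3 + I\right)}} = \sqrt{1 + \frac{1 + 21 - 6 I}{4 \left(-3 + I\right)}} = \sqrt{1 + \frac{22 - 6 I}{4 \left(-3 + I\right)}}$)
$W{\left(33 \right)} \left(-2\right) = \frac{\sqrt{2} \sqrt{\frac{5 - 33}{-3 + 33}}}{2} \left(-2\right) = \frac{\sqrt{2} \sqrt{\frac{5 - 33}{30}}}{2} \left(-2\right) = \frac{\sqrt{2} \sqrt{\frac{1}{30} \left(-28\right)}}{2} \left(-2\right) = \frac{\sqrt{2} \sqrt{- \frac{14}{15}}}{2} \left(-2\right) = \frac{\sqrt{2} \frac{i \sqrt{210}}{15}}{2} \left(-2\right) = \frac{i \sqrt{105}}{15} \left(-2\right) = - \frac{2 i \sqrt{105}}{15}$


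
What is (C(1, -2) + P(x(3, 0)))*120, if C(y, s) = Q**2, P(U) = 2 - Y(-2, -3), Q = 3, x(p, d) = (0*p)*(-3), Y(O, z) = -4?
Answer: 1800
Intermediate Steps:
x(p, d) = 0 (x(p, d) = 0*(-3) = 0)
P(U) = 6 (P(U) = 2 - 1*(-4) = 2 + 4 = 6)
C(y, s) = 9 (C(y, s) = 3**2 = 9)
(C(1, -2) + P(x(3, 0)))*120 = (9 + 6)*120 = 15*120 = 1800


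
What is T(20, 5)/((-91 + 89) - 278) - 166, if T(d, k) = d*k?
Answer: -2329/14 ≈ -166.36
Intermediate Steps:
T(20, 5)/((-91 + 89) - 278) - 166 = (20*5)/((-91 + 89) - 278) - 166 = 100/(-2 - 278) - 166 = 100/(-280) - 166 = -1/280*100 - 166 = -5/14 - 166 = -2329/14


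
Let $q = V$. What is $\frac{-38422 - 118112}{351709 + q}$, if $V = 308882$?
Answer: $- \frac{52178}{220197} \approx -0.23696$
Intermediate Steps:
$q = 308882$
$\frac{-38422 - 118112}{351709 + q} = \frac{-38422 - 118112}{351709 + 308882} = - \frac{156534}{660591} = \left(-156534\right) \frac{1}{660591} = - \frac{52178}{220197}$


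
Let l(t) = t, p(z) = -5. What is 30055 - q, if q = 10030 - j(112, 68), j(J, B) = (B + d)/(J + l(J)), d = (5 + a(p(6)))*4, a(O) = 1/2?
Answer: 2242845/112 ≈ 20025.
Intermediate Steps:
a(O) = ½ (a(O) = 1*(½) = ½)
d = 22 (d = (5 + ½)*4 = (11/2)*4 = 22)
j(J, B) = (22 + B)/(2*J) (j(J, B) = (B + 22)/(J + J) = (22 + B)/((2*J)) = (22 + B)*(1/(2*J)) = (22 + B)/(2*J))
q = 1123315/112 (q = 10030 - (22 + 68)/(2*112) = 10030 - 90/(2*112) = 10030 - 1*45/112 = 10030 - 45/112 = 1123315/112 ≈ 10030.)
30055 - q = 30055 - 1*1123315/112 = 30055 - 1123315/112 = 2242845/112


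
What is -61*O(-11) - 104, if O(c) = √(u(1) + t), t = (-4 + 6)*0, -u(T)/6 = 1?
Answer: -104 - 61*I*√6 ≈ -104.0 - 149.42*I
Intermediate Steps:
u(T) = -6 (u(T) = -6*1 = -6)
t = 0 (t = 2*0 = 0)
O(c) = I*√6 (O(c) = √(-6 + 0) = √(-6) = I*√6)
-61*O(-11) - 104 = -61*I*√6 - 104 = -104 - 61*I*√6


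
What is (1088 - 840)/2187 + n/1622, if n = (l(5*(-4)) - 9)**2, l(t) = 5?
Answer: 218624/1773657 ≈ 0.12326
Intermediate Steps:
n = 16 (n = (5 - 9)**2 = (-4)**2 = 16)
(1088 - 840)/2187 + n/1622 = (1088 - 840)/2187 + 16/1622 = 248*(1/2187) + 16*(1/1622) = 248/2187 + 8/811 = 218624/1773657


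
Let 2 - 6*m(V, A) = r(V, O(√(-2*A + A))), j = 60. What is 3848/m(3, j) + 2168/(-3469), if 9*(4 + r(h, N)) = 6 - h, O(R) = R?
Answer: 240239960/58973 ≈ 4073.7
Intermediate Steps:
r(h, N) = -10/3 - h/9 (r(h, N) = -4 + (6 - h)/9 = -4 + (⅔ - h/9) = -10/3 - h/9)
m(V, A) = 8/9 + V/54 (m(V, A) = ⅓ - (-10/3 - V/9)/6 = ⅓ + (5/9 + V/54) = 8/9 + V/54)
3848/m(3, j) + 2168/(-3469) = 3848/(8/9 + (1/54)*3) + 2168/(-3469) = 3848/(8/9 + 1/18) + 2168*(-1/3469) = 3848/(17/18) - 2168/3469 = 3848*(18/17) - 2168/3469 = 69264/17 - 2168/3469 = 240239960/58973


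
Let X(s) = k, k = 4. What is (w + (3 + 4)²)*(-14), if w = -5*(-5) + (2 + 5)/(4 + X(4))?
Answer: -4193/4 ≈ -1048.3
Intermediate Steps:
X(s) = 4
w = 207/8 (w = -5*(-5) + (2 + 5)/(4 + 4) = 25 + 7/8 = 207/8 ≈ 25.875)
(w + (3 + 4)²)*(-14) = (207/8 + (3 + 4)²)*(-14) = (207/8 + 7²)*(-14) = (207/8 + 49)*(-14) = (599/8)*(-14) = -4193/4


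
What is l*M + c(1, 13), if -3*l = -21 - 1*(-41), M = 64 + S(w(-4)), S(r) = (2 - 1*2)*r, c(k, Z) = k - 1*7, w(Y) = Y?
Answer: -1298/3 ≈ -432.67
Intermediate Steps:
c(k, Z) = -7 + k (c(k, Z) = k - 7 = -7 + k)
S(r) = 0 (S(r) = (2 - 2)*r = 0*r = 0)
M = 64 (M = 64 + 0 = 64)
l = -20/3 (l = -(-21 - 1*(-41))/3 = -(-21 + 41)/3 = -⅓*20 = -20/3 ≈ -6.6667)
l*M + c(1, 13) = -20/3*64 + (-7 + 1) = -1280/3 - 6 = -1298/3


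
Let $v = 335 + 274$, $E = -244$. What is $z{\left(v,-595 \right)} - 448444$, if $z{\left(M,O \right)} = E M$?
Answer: $-597040$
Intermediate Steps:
$v = 609$
$z{\left(M,O \right)} = - 244 M$
$z{\left(v,-595 \right)} - 448444 = \left(-244\right) 609 - 448444 = -148596 - 448444 = -597040$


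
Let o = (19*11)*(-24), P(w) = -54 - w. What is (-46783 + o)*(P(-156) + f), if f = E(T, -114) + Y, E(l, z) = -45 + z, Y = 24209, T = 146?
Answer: -1251049448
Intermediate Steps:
o = -5016 (o = 209*(-24) = -5016)
f = 24050 (f = (-45 - 114) + 24209 = -159 + 24209 = 24050)
(-46783 + o)*(P(-156) + f) = (-46783 - 5016)*((-54 - 1*(-156)) + 24050) = -51799*((-54 + 156) + 24050) = -51799*(102 + 24050) = -51799*24152 = -1251049448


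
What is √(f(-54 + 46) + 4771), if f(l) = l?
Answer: √4763 ≈ 69.015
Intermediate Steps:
√(f(-54 + 46) + 4771) = √((-54 + 46) + 4771) = √(-8 + 4771) = √4763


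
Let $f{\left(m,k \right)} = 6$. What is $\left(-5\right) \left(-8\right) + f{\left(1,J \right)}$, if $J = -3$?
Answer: $46$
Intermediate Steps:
$\left(-5\right) \left(-8\right) + f{\left(1,J \right)} = \left(-5\right) \left(-8\right) + 6 = 40 + 6 = 46$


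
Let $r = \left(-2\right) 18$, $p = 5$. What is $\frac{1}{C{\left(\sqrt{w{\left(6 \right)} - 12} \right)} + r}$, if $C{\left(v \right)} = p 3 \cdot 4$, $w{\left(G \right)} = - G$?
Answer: $\frac{1}{24} \approx 0.041667$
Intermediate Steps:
$C{\left(v \right)} = 60$ ($C{\left(v \right)} = 5 \cdot 3 \cdot 4 = 15 \cdot 4 = 60$)
$r = -36$
$\frac{1}{C{\left(\sqrt{w{\left(6 \right)} - 12} \right)} + r} = \frac{1}{60 - 36} = \frac{1}{24}$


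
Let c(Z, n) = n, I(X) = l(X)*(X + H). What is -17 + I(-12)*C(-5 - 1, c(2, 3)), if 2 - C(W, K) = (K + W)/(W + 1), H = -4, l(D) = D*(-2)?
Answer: -2773/5 ≈ -554.60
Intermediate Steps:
l(D) = -2*D
I(X) = -2*X*(-4 + X) (I(X) = (-2*X)*(X - 4) = (-2*X)*(-4 + X) = -2*X*(-4 + X))
C(W, K) = 2 - (K + W)/(1 + W) (C(W, K) = 2 - (K + W)/(W + 1) = 2 - (K + W)/(1 + W))
-17 + I(-12)*C(-5 - 1, c(2, 3)) = -17 + (2*(-12)*(4 - 1*(-12)))*((2 + (-5 - 1) - 1*3)/(1 + (-5 - 1))) = -17 + (2*(-12)*(4 + 12))*((2 - 6 - 3)/(1 - 6)) = -17 + (2*(-12)*16)*(-7/(-5)) = -17 - (-384)*(-7)/5 = -17 - 384*7/5 = -17 - 2688/5 = -2773/5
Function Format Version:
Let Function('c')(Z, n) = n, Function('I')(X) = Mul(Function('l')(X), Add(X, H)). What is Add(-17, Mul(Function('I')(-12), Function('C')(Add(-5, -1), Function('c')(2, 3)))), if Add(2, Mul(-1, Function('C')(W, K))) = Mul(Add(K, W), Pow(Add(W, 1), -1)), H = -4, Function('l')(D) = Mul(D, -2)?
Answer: Rational(-2773, 5) ≈ -554.60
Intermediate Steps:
Function('l')(D) = Mul(-2, D)
Function('I')(X) = Mul(-2, X, Add(-4, X)) (Function('I')(X) = Mul(Mul(-2, X), Add(X, -4)) = Mul(Mul(-2, X), Add(-4, X)) = Mul(-2, X, Add(-4, X)))
Function('C')(W, K) = Add(2, Mul(-1, Pow(Add(1, W), -1), Add(K, W))) (Function('C')(W, K) = Add(2, Mul(-1, Mul(Add(K, W), Pow(Add(W, 1), -1)))) = Add(2, Mul(-1, Mul(Add(K, W), Pow(Add(1, W), -1)))) = Add(2, Mul(-1, Mul(Pow(Add(1, W), -1), Add(K, W)))) = Add(2, Mul(-1, Pow(Add(1, W), -1), Add(K, W))))
Add(-17, Mul(Function('I')(-12), Function('C')(Add(-5, -1), Function('c')(2, 3)))) = Add(-17, Mul(Mul(2, -12, Add(4, Mul(-1, -12))), Mul(Pow(Add(1, Add(-5, -1)), -1), Add(2, Add(-5, -1), Mul(-1, 3))))) = Add(-17, Mul(Mul(2, -12, Add(4, 12)), Mul(Pow(Add(1, -6), -1), Add(2, -6, -3)))) = Add(-17, Mul(Mul(2, -12, 16), Mul(Pow(-5, -1), -7))) = Add(-17, Mul(-384, Mul(Rational(-1, 5), -7))) = Add(-17, Mul(-384, Rational(7, 5))) = Add(-17, Rational(-2688, 5)) = Rational(-2773, 5)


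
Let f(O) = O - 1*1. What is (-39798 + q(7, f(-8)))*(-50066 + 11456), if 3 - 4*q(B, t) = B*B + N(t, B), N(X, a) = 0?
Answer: 1537044795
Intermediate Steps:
f(O) = -1 + O (f(O) = O - 1 = -1 + O)
q(B, t) = ¾ - B²/4 (q(B, t) = ¾ - (B*B + 0)/4 = ¾ - (B² + 0)/4 = ¾ - B²/4)
(-39798 + q(7, f(-8)))*(-50066 + 11456) = (-39798 + (¾ - ¼*7²))*(-50066 + 11456) = (-39798 + (¾ - ¼*49))*(-38610) = (-39798 + (¾ - 49/4))*(-38610) = (-39798 - 23/2)*(-38610) = -79619/2*(-38610) = 1537044795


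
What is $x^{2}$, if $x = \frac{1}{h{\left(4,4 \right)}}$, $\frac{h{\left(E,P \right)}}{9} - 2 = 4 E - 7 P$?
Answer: $\frac{1}{8100} \approx 0.00012346$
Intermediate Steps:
$h{\left(E,P \right)} = 18 - 63 P + 36 E$ ($h{\left(E,P \right)} = 18 + 9 \left(4 E - 7 P\right) = 18 + 9 \left(- 7 P + 4 E\right) = 18 + \left(- 63 P + 36 E\right) = 18 - 63 P + 36 E$)
$x = - \frac{1}{90}$ ($x = \frac{1}{18 - 252 + 36 \cdot 4} = \frac{1}{18 - 252 + 144} = \frac{1}{-90} = - \frac{1}{90} \approx -0.011111$)
$x^{2} = \left(- \frac{1}{90}\right)^{2} = \frac{1}{8100}$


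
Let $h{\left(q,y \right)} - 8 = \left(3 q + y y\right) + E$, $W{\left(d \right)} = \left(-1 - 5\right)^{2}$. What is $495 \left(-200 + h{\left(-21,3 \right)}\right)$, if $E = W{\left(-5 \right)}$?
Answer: $-103950$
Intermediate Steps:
$W{\left(d \right)} = 36$ ($W{\left(d \right)} = \left(-6\right)^{2} = 36$)
$E = 36$
$h{\left(q,y \right)} = 44 + y^{2} + 3 q$ ($h{\left(q,y \right)} = 8 + \left(\left(3 q + y y\right) + 36\right) = 8 + \left(\left(3 q + y^{2}\right) + 36\right) = 8 + \left(\left(y^{2} + 3 q\right) + 36\right) = 8 + \left(36 + y^{2} + 3 q\right) = 44 + y^{2} + 3 q$)
$495 \left(-200 + h{\left(-21,3 \right)}\right) = 495 \left(-200 + \left(44 + 3^{2} + 3 \left(-21\right)\right)\right) = 495 \left(-200 + \left(44 + 9 - 63\right)\right) = 495 \left(-200 - 10\right) = 495 \left(-210\right) = -103950$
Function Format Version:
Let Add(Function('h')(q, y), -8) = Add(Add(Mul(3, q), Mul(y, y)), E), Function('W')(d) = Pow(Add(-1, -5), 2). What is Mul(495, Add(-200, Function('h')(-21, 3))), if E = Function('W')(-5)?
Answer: -103950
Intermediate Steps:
Function('W')(d) = 36 (Function('W')(d) = Pow(-6, 2) = 36)
E = 36
Function('h')(q, y) = Add(44, Pow(y, 2), Mul(3, q)) (Function('h')(q, y) = Add(8, Add(Add(Mul(3, q), Mul(y, y)), 36)) = Add(8, Add(Add(Mul(3, q), Pow(y, 2)), 36)) = Add(8, Add(Add(Pow(y, 2), Mul(3, q)), 36)) = Add(8, Add(36, Pow(y, 2), Mul(3, q))) = Add(44, Pow(y, 2), Mul(3, q)))
Mul(495, Add(-200, Function('h')(-21, 3))) = Mul(495, Add(-200, Add(44, Pow(3, 2), Mul(3, -21)))) = Mul(495, Add(-200, Add(44, 9, -63))) = Mul(495, Add(-200, -10)) = Mul(495, -210) = -103950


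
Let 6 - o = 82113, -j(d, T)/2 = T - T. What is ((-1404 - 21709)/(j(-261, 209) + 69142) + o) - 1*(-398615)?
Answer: 21883973023/69142 ≈ 3.1651e+5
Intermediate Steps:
j(d, T) = 0 (j(d, T) = -2*(T - T) = -2*0 = 0)
o = -82107 (o = 6 - 1*82113 = 6 - 82113 = -82107)
((-1404 - 21709)/(j(-261, 209) + 69142) + o) - 1*(-398615) = ((-1404 - 21709)/(0 + 69142) - 82107) - 1*(-398615) = (-23113/69142 - 82107) + 398615 = -5677065307/69142 + 398615 = 21883973023/69142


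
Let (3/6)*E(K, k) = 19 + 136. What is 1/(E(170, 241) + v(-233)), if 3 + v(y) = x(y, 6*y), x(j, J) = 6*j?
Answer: -1/1091 ≈ -0.00091659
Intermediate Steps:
E(K, k) = 310 (E(K, k) = 2*(19 + 136) = 2*155 = 310)
v(y) = -3 + 6*y
1/(E(170, 241) + v(-233)) = 1/(310 + (-3 + 6*(-233))) = 1/(310 + (-3 - 1398)) = 1/(310 - 1401) = 1/(-1091) = -1/1091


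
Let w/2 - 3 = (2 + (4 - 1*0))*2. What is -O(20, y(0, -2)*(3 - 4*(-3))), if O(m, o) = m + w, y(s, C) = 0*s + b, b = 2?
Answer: -50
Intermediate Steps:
y(s, C) = 2 (y(s, C) = 0*s + 2 = 0 + 2 = 2)
w = 30 (w = 6 + 2*((2 + (4 - 1*0))*2) = 6 + 2*((2 + (4 + 0))*2) = 6 + 2*((2 + 4)*2) = 6 + 2*(6*2) = 6 + 2*12 = 6 + 24 = 30)
O(m, o) = 30 + m (O(m, o) = m + 30 = 30 + m)
-O(20, y(0, -2)*(3 - 4*(-3))) = -(30 + 20) = -1*50 = -50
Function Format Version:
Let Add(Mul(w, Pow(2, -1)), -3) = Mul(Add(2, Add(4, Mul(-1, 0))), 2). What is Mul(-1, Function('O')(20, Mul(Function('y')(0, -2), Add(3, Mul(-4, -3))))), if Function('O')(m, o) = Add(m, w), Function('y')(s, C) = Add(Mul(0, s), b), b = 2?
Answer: -50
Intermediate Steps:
Function('y')(s, C) = 2 (Function('y')(s, C) = Add(Mul(0, s), 2) = Add(0, 2) = 2)
w = 30 (w = Add(6, Mul(2, Mul(Add(2, Add(4, Mul(-1, 0))), 2))) = Add(6, Mul(2, Mul(Add(2, Add(4, 0)), 2))) = Add(6, Mul(2, Mul(Add(2, 4), 2))) = Add(6, Mul(2, Mul(6, 2))) = Add(6, Mul(2, 12)) = Add(6, 24) = 30)
Function('O')(m, o) = Add(30, m) (Function('O')(m, o) = Add(m, 30) = Add(30, m))
Mul(-1, Function('O')(20, Mul(Function('y')(0, -2), Add(3, Mul(-4, -3))))) = Mul(-1, Add(30, 20)) = Mul(-1, 50) = -50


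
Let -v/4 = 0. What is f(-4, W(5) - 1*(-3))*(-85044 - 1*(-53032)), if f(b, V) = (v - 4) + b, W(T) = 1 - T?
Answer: 256096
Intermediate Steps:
v = 0 (v = -4*0 = 0)
f(b, V) = -4 + b (f(b, V) = (0 - 4) + b = -4 + b)
f(-4, W(5) - 1*(-3))*(-85044 - 1*(-53032)) = (-4 - 4)*(-85044 - 1*(-53032)) = -8*(-85044 + 53032) = -8*(-32012) = 256096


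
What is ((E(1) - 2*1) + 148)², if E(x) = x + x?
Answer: 21904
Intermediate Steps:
E(x) = 2*x
((E(1) - 2*1) + 148)² = ((2*1 - 2*1) + 148)² = ((2 - 2) + 148)² = (0 + 148)² = 148² = 21904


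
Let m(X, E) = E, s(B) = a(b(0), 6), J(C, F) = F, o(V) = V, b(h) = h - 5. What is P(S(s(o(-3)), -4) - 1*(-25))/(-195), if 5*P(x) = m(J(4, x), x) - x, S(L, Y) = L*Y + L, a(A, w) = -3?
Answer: 0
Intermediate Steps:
b(h) = -5 + h
s(B) = -3
S(L, Y) = L + L*Y
P(x) = 0 (P(x) = (x - x)/5 = (⅕)*0 = 0)
P(S(s(o(-3)), -4) - 1*(-25))/(-195) = 0/(-195) = 0*(-1/195) = 0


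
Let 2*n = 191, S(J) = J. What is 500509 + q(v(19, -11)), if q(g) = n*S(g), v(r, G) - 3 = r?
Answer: 502610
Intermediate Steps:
n = 191/2 (n = (½)*191 = 191/2 ≈ 95.500)
v(r, G) = 3 + r
q(g) = 191*g/2
500509 + q(v(19, -11)) = 500509 + 191*(3 + 19)/2 = 500509 + (191/2)*22 = 500509 + 2101 = 502610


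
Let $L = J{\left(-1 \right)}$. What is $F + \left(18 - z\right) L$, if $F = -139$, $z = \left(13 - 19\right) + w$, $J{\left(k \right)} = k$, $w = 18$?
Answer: $-145$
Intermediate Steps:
$z = 12$ ($z = \left(13 - 19\right) + 18 = -6 + 18 = 12$)
$L = -1$
$F + \left(18 - z\right) L = -139 + \left(18 - 12\right) \left(-1\right) = -139 + 6 \left(-1\right) = -139 - 6 = -145$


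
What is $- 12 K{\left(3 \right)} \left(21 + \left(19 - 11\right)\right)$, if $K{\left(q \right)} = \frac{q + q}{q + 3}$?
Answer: $-348$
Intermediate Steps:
$K{\left(q \right)} = \frac{2 q}{3 + q}$
$- 12 K{\left(3 \right)} \left(21 + \left(19 - 11\right)\right) = - 12 \cdot 2 \cdot 3 \frac{1}{3 + 3} \left(21 + \left(19 - 11\right)\right) = - 12 \cdot 2 \cdot 3 \cdot \frac{1}{6} \left(21 + 8\right) = - 12 \cdot 2 \cdot 3 \cdot \frac{1}{6} \cdot 29 = \left(-12\right) 1 \cdot 29 = \left(-12\right) 29 = -348$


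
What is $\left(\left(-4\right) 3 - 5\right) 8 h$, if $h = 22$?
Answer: $-2992$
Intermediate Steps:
$\left(\left(-4\right) 3 - 5\right) 8 h = \left(\left(-4\right) 3 - 5\right) 8 \cdot 22 = \left(-12 - 5\right) 8 \cdot 22 = \left(-17\right) 8 \cdot 22 = \left(-136\right) 22 = -2992$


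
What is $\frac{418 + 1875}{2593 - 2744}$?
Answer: $- \frac{2293}{151} \approx -15.185$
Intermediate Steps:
$\frac{418 + 1875}{2593 - 2744} = \frac{2293}{-151} = 2293 \left(- \frac{1}{151}\right) = - \frac{2293}{151}$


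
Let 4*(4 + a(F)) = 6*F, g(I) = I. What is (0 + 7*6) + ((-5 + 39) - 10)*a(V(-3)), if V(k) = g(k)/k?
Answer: -18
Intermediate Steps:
V(k) = 1 (V(k) = k/k = 1)
a(F) = -4 + 3*F/2 (a(F) = -4 + (6*F)/4 = -4 + 3*F/2)
(0 + 7*6) + ((-5 + 39) - 10)*a(V(-3)) = (0 + 7*6) + ((-5 + 39) - 10)*(-4 + (3/2)*1) = (0 + 42) + (34 - 10)*(-4 + 3/2) = 42 + 24*(-5/2) = 42 - 60 = -18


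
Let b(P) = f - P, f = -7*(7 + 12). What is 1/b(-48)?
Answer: -1/85 ≈ -0.011765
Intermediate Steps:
f = -133 (f = -7*19 = -133)
b(P) = -133 - P
1/b(-48) = 1/(-133 - 1*(-48)) = 1/(-133 + 48) = 1/(-85) = -1/85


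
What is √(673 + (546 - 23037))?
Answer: I*√21818 ≈ 147.71*I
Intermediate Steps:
√(673 + (546 - 23037)) = √(673 - 22491) = √(-21818) = I*√21818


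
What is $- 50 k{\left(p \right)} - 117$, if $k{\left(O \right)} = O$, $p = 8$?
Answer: $-517$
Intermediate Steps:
$- 50 k{\left(p \right)} - 117 = \left(-50\right) 8 - 117 = -400 - 117 = -517$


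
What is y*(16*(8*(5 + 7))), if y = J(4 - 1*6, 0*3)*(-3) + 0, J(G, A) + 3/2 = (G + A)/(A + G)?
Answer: 2304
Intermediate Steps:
J(G, A) = -½ (J(G, A) = -3/2 + (G + A)/(A + G) = -3/2 + (A + G)/(A + G) = -3/2 + 1 = -½)
y = 3/2 (y = -½*(-3) + 0 = 3/2 + 0 = 3/2 ≈ 1.5000)
y*(16*(8*(5 + 7))) = 3*(16*(8*(5 + 7)))/2 = 3*(16*(8*12))/2 = 3*(16*96)/2 = (3/2)*1536 = 2304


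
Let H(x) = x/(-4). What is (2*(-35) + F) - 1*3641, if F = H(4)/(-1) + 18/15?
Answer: -18544/5 ≈ -3708.8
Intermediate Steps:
H(x) = -x/4 (H(x) = x*(-¼) = -x/4)
F = 11/5 (F = -¼*4/(-1) + 18/15 = -1*(-1) + 18*(1/15) = 1 + 6/5 = 11/5 ≈ 2.2000)
(2*(-35) + F) - 1*3641 = (2*(-35) + 11/5) - 1*3641 = (-70 + 11/5) - 3641 = -339/5 - 3641 = -18544/5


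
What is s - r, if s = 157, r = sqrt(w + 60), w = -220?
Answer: 157 - 4*I*sqrt(10) ≈ 157.0 - 12.649*I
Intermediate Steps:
r = 4*I*sqrt(10) (r = sqrt(-220 + 60) = sqrt(-160) = 4*I*sqrt(10) ≈ 12.649*I)
s - r = 157 - 4*I*sqrt(10)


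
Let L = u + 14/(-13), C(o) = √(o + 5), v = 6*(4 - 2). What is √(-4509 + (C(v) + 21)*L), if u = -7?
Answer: √(-790686 - 1365*√17)/13 ≈ 68.643*I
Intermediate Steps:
v = 12 (v = 6*2 = 12)
C(o) = √(5 + o)
L = -105/13 (L = -7 + 14/(-13) = -7 + 14*(-1/13) = -7 - 14/13 = -105/13 ≈ -8.0769)
√(-4509 + (C(v) + 21)*L) = √(-4509 + (√(5 + 12) + 21)*(-105/13)) = √(-4509 + (√17 + 21)*(-105/13)) = √(-4509 + (21 + √17)*(-105/13)) = √(-4509 + (-2205/13 - 105*√17/13)) = √(-60822/13 - 105*√17/13)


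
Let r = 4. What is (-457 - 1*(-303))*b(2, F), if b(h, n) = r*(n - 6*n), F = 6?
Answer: 18480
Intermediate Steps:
b(h, n) = -20*n (b(h, n) = 4*(n - 6*n) = 4*(-5*n) = -20*n)
(-457 - 1*(-303))*b(2, F) = (-457 - 1*(-303))*(-20*6) = (-457 + 303)*(-120) = -154*(-120) = 18480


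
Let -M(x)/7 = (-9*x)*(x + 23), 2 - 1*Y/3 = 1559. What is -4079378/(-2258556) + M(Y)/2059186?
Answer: 774402491370233/1162696723854 ≈ 666.04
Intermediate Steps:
Y = -4671 (Y = 6 - 3*1559 = 6 - 4677 = -4671)
M(x) = 63*x*(23 + x) (M(x) = -7*(-9*x)*(x + 23) = -7*(-9*x)*(23 + x) = -(-63)*x*(23 + x) = 63*x*(23 + x))
-4079378/(-2258556) + M(Y)/2059186 = -4079378/(-2258556) + (63*(-4671)*(23 - 4671))/2059186 = -4079378*(-1/2258556) + (63*(-4671)*(-4648))*(1/2059186) = 2039689/1129278 + 1367780904*(1/2059186) = 2039689/1129278 + 683890452/1029593 = 774402491370233/1162696723854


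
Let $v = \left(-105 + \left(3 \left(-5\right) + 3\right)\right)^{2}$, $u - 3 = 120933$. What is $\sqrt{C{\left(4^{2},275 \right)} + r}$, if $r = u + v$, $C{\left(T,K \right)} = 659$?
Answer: $2 \sqrt{33821} \approx 367.81$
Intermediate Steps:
$u = 120936$ ($u = 3 + 120933 = 120936$)
$v = 13689$ ($v = \left(-105 + \left(-15 + 3\right)\right)^{2} = \left(-105 - 12\right)^{2} = \left(-117\right)^{2} = 13689$)
$r = 134625$ ($r = 120936 + 13689 = 134625$)
$\sqrt{C{\left(4^{2},275 \right)} + r} = \sqrt{659 + 134625} = \sqrt{135284} = 2 \sqrt{33821}$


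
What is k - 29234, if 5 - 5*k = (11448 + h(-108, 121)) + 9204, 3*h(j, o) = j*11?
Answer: -166421/5 ≈ -33284.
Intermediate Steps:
h(j, o) = 11*j/3 (h(j, o) = (j*11)/3 = (11*j)/3 = 11*j/3)
k = -20251/5 (k = 1 - ((11448 + (11/3)*(-108)) + 9204)/5 = 1 - ((11448 - 396) + 9204)/5 = 1 - (11052 + 9204)/5 = 1 - ⅕*20256 = 1 - 20256/5 = -20251/5 ≈ -4050.2)
k - 29234 = -20251/5 - 29234 = -166421/5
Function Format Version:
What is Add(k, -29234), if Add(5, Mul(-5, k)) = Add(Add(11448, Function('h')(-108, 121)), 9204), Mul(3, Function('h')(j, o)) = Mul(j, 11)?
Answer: Rational(-166421, 5) ≈ -33284.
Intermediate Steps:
Function('h')(j, o) = Mul(Rational(11, 3), j) (Function('h')(j, o) = Mul(Rational(1, 3), Mul(j, 11)) = Mul(Rational(1, 3), Mul(11, j)) = Mul(Rational(11, 3), j))
k = Rational(-20251, 5) (k = Add(1, Mul(Rational(-1, 5), Add(Add(11448, Mul(Rational(11, 3), -108)), 9204))) = Add(1, Mul(Rational(-1, 5), Add(Add(11448, -396), 9204))) = Add(1, Mul(Rational(-1, 5), Add(11052, 9204))) = Add(1, Mul(Rational(-1, 5), 20256)) = Add(1, Rational(-20256, 5)) = Rational(-20251, 5) ≈ -4050.2)
Add(k, -29234) = Add(Rational(-20251, 5), -29234) = Rational(-166421, 5)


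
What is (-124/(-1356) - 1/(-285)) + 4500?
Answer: 144925558/32205 ≈ 4500.1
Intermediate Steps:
(-124/(-1356) - 1/(-285)) + 4500 = (-124*(-1/1356) - 1*(-1/285)) + 4500 = (31/339 + 1/285) + 4500 = 3058/32205 + 4500 = 144925558/32205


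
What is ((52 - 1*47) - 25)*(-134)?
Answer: 2680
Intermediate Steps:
((52 - 1*47) - 25)*(-134) = ((52 - 47) - 25)*(-134) = (5 - 25)*(-134) = -20*(-134) = 2680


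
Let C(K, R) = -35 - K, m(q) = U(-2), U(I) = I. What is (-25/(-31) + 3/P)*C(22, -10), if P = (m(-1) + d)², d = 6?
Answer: -28101/496 ≈ -56.655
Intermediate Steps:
m(q) = -2
P = 16 (P = (-2 + 6)² = 4² = 16)
(-25/(-31) + 3/P)*C(22, -10) = (-25/(-31) + 3/16)*(-35 - 1*22) = (-25*(-1/31) + 3*(1/16))*(-35 - 22) = (25/31 + 3/16)*(-57) = (493/496)*(-57) = -28101/496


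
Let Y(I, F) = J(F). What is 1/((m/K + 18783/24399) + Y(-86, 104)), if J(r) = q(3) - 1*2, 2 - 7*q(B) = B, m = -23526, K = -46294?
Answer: -439260619/379891781 ≈ -1.1563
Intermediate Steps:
q(B) = 2/7 - B/7
J(r) = -15/7 (J(r) = (2/7 - ⅐*3) - 1*2 = (2/7 - 3/7) - 2 = -⅐ - 2 = -15/7)
Y(I, F) = -15/7
1/((m/K + 18783/24399) + Y(-86, 104)) = 1/((-23526/(-46294) + 18783/24399) - 15/7) = 1/((-23526*(-1/46294) + 18783*(1/24399)) - 15/7) = 1/((11763/23147 + 2087/2711) - 15/7) = 1/(80197282/62751517 - 15/7) = 1/(-379891781/439260619) = -439260619/379891781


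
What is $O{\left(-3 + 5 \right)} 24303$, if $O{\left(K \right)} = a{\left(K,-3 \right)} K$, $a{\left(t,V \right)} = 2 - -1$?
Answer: $145818$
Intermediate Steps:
$a{\left(t,V \right)} = 3$ ($a{\left(t,V \right)} = 2 + 1 = 3$)
$O{\left(K \right)} = 3 K$
$O{\left(-3 + 5 \right)} 24303 = 3 \left(-3 + 5\right) 24303 = 3 \cdot 2 \cdot 24303 = 6 \cdot 24303 = 145818$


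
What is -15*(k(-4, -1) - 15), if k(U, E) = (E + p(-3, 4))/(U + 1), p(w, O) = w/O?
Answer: 865/4 ≈ 216.25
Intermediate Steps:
k(U, E) = (-¾ + E)/(1 + U) (k(U, E) = (E - 3/4)/(U + 1) = (E - 3*¼)/(1 + U) = (E - ¾)/(1 + U) = (-¾ + E)/(1 + U))
-15*(k(-4, -1) - 15) = -15*((-¾ - 1)/(1 - 4) - 15) = -15*(-7/4/(-3) - 15) = -15*(-⅓*(-7/4) - 15) = -15*(7/12 - 15) = -15*(-173/12) = 865/4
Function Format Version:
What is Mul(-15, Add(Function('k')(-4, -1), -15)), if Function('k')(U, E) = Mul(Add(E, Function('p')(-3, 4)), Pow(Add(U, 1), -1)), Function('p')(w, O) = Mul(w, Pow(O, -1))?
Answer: Rational(865, 4) ≈ 216.25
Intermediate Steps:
Function('k')(U, E) = Mul(Pow(Add(1, U), -1), Add(Rational(-3, 4), E)) (Function('k')(U, E) = Mul(Add(E, Mul(-3, Pow(4, -1))), Pow(Add(U, 1), -1)) = Mul(Add(E, Mul(-3, Rational(1, 4))), Pow(Add(1, U), -1)) = Mul(Add(E, Rational(-3, 4)), Pow(Add(1, U), -1)) = Mul(Add(Rational(-3, 4), E), Pow(Add(1, U), -1)) = Mul(Pow(Add(1, U), -1), Add(Rational(-3, 4), E)))
Mul(-15, Add(Function('k')(-4, -1), -15)) = Mul(-15, Add(Mul(Pow(Add(1, -4), -1), Add(Rational(-3, 4), -1)), -15)) = Mul(-15, Add(Mul(Pow(-3, -1), Rational(-7, 4)), -15)) = Mul(-15, Add(Mul(Rational(-1, 3), Rational(-7, 4)), -15)) = Mul(-15, Add(Rational(7, 12), -15)) = Mul(-15, Rational(-173, 12)) = Rational(865, 4)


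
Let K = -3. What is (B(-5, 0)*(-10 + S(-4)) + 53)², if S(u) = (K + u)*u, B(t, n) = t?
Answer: 1369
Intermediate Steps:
S(u) = u*(-3 + u) (S(u) = (-3 + u)*u = u*(-3 + u))
(B(-5, 0)*(-10 + S(-4)) + 53)² = (-5*(-10 - 4*(-3 - 4)) + 53)² = (-5*(-10 - 4*(-7)) + 53)² = (-5*(-10 + 28) + 53)² = (-5*18 + 53)² = (-90 + 53)² = (-37)² = 1369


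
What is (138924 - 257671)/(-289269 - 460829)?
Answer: 118747/750098 ≈ 0.15831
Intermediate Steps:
(138924 - 257671)/(-289269 - 460829) = -118747/(-750098) = -118747*(-1/750098) = 118747/750098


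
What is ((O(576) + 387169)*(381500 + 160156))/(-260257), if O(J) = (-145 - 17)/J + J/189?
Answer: -5871989487963/7287196 ≈ -8.0580e+5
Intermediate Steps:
O(J) = -162/J + J/189 (O(J) = -162/J + J*(1/189) = -162/J + J/189)
((O(576) + 387169)*(381500 + 160156))/(-260257) = (((-162/576 + (1/189)*576) + 387169)*(381500 + 160156))/(-260257) = (((-162*1/576 + 64/21) + 387169)*541656)*(-1/260257) = (((-9/32 + 64/21) + 387169)*541656)*(-1/260257) = ((1859/672 + 387169)*541656)*(-1/260257) = ((260179427/672)*541656)*(-1/260257) = (5871989487963/28)*(-1/260257) = -5871989487963/7287196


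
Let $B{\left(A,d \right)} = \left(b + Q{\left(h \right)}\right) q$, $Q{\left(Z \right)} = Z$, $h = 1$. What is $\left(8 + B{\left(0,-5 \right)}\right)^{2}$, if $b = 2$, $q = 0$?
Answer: $64$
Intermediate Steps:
$B{\left(A,d \right)} = 0$ ($B{\left(A,d \right)} = \left(2 + 1\right) 0 = 3 \cdot 0 = 0$)
$\left(8 + B{\left(0,-5 \right)}\right)^{2} = \left(8 + 0\right)^{2} = 8^{2} = 64$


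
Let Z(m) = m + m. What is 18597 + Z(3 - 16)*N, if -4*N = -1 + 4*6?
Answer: 37493/2 ≈ 18747.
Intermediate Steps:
N = -23/4 (N = -(-1 + 4*6)/4 = -(-1 + 24)/4 = -1/4*23 = -23/4 ≈ -5.7500)
Z(m) = 2*m
18597 + Z(3 - 16)*N = 18597 + (2*(3 - 16))*(-23/4) = 18597 + (2*(-13))*(-23/4) = 18597 - 26*(-23/4) = 18597 + 299/2 = 37493/2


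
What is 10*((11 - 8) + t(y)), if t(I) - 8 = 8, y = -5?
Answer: 190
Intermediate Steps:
t(I) = 16 (t(I) = 8 + 8 = 16)
10*((11 - 8) + t(y)) = 10*((11 - 8) + 16) = 10*(3 + 16) = 10*19 = 190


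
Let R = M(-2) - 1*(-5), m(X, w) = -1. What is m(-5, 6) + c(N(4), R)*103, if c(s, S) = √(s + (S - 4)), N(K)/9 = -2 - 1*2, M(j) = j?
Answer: -1 + 103*I*√37 ≈ -1.0 + 626.52*I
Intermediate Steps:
N(K) = -36 (N(K) = 9*(-2 - 1*2) = 9*(-2 - 2) = 9*(-4) = -36)
R = 3 (R = -2 - 1*(-5) = -2 + 5 = 3)
c(s, S) = √(-4 + S + s) (c(s, S) = √(s + (-4 + S)) = √(-4 + S + s))
m(-5, 6) + c(N(4), R)*103 = -1 + √(-4 + 3 - 36)*103 = -1 + √(-37)*103 = -1 + (I*√37)*103 = -1 + 103*I*√37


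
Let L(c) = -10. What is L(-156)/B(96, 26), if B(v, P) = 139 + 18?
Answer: -10/157 ≈ -0.063694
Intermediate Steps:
B(v, P) = 157
L(-156)/B(96, 26) = -10/157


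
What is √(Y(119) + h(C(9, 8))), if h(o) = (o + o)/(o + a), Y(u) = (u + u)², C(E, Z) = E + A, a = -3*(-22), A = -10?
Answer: √239320770/65 ≈ 238.00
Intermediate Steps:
a = 66
C(E, Z) = -10 + E (C(E, Z) = E - 10 = -10 + E)
Y(u) = 4*u² (Y(u) = (2*u)² = 4*u²)
h(o) = 2*o/(66 + o) (h(o) = (o + o)/(o + 66) = (2*o)/(66 + o) = 2*o/(66 + o))
√(Y(119) + h(C(9, 8))) = √(4*119² + 2*(-10 + 9)/(66 + (-10 + 9))) = √(4*14161 + 2*(-1)/(66 - 1)) = √(56644 + 2*(-1)/65) = √(56644 + 2*(-1)*(1/65)) = √(56644 - 2/65) = √(3681858/65) = √239320770/65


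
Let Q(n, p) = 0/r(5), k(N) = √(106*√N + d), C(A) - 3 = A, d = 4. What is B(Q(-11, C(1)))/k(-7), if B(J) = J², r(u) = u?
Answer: 0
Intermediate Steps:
C(A) = 3 + A
k(N) = √(4 + 106*√N) (k(N) = √(106*√N + 4) = √(4 + 106*√N))
Q(n, p) = 0 (Q(n, p) = 0/5 = 0*(⅕) = 0)
B(Q(-11, C(1)))/k(-7) = 0²/(√(4 + 106*√(-7))) = 0/(√(4 + 106*(I*√7))) = 0/(√(4 + 106*I*√7)) = 0/√(4 + 106*I*√7) = 0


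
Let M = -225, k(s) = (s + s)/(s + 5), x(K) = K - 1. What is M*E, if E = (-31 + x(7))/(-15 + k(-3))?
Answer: -625/2 ≈ -312.50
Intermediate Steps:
x(K) = -1 + K
k(s) = 2*s/(5 + s) (k(s) = (2*s)/(5 + s) = 2*s/(5 + s))
E = 25/18 (E = (-31 + (-1 + 7))/(-15 + 2*(-3)/(5 - 3)) = (-31 + 6)/(-15 + 2*(-3)/2) = -25/(-15 + 2*(-3)*(½)) = -25/(-15 - 3) = -25/(-18) = -25*(-1/18) = 25/18 ≈ 1.3889)
M*E = -225*25/18 = -625/2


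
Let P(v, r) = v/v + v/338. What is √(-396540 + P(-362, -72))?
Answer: 2*I*√16753818/13 ≈ 629.71*I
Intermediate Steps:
P(v, r) = 1 + v/338 (P(v, r) = 1 + v*(1/338) = 1 + v/338)
√(-396540 + P(-362, -72)) = √(-396540 + (1 + (1/338)*(-362))) = √(-396540 + (1 - 181/169)) = √(-396540 - 12/169) = √(-67015272/169) = 2*I*√16753818/13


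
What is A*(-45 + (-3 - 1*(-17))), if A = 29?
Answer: -899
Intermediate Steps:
A*(-45 + (-3 - 1*(-17))) = 29*(-45 + (-3 - 1*(-17))) = 29*(-45 + (-3 + 17)) = 29*(-45 + 14) = 29*(-31) = -899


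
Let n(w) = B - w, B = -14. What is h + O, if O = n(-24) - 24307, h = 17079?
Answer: -7218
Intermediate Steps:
n(w) = -14 - w
O = -24297 (O = (-14 - 1*(-24)) - 24307 = (-14 + 24) - 24307 = 10 - 24307 = -24297)
h + O = 17079 - 24297 = -7218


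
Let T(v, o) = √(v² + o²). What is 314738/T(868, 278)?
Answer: 157369*√207677/207677 ≈ 345.32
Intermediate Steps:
T(v, o) = √(o² + v²)
314738/T(868, 278) = 314738/(√(278² + 868²)) = 314738/(√(77284 + 753424)) = 314738/(√830708) = 314738/((2*√207677)) = 314738*(√207677/415354) = 157369*√207677/207677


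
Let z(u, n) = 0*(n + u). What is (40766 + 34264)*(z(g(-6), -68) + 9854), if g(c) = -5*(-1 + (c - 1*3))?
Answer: 739345620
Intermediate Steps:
g(c) = 20 - 5*c (g(c) = -5*(-1 + (c - 3)) = -5*(-1 + (-3 + c)) = -5*(-4 + c) = 20 - 5*c)
z(u, n) = 0
(40766 + 34264)*(z(g(-6), -68) + 9854) = (40766 + 34264)*(0 + 9854) = 75030*9854 = 739345620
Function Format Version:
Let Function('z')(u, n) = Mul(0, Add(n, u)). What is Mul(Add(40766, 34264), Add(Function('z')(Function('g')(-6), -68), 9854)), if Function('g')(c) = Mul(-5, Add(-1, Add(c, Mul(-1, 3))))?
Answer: 739345620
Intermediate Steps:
Function('g')(c) = Add(20, Mul(-5, c)) (Function('g')(c) = Mul(-5, Add(-1, Add(c, -3))) = Mul(-5, Add(-1, Add(-3, c))) = Mul(-5, Add(-4, c)) = Add(20, Mul(-5, c)))
Function('z')(u, n) = 0
Mul(Add(40766, 34264), Add(Function('z')(Function('g')(-6), -68), 9854)) = Mul(Add(40766, 34264), Add(0, 9854)) = Mul(75030, 9854) = 739345620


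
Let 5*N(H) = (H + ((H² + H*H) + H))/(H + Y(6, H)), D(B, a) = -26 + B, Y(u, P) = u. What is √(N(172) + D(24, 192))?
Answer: √12845370/445 ≈ 8.0540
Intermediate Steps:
N(H) = (2*H + 2*H²)/(5*(6 + H)) (N(H) = ((H + ((H² + H*H) + H))/(H + 6))/5 = ((H + ((H² + H²) + H))/(6 + H))/5 = ((H + (2*H² + H))/(6 + H))/5 = ((H + (H + 2*H²))/(6 + H))/5 = ((2*H + 2*H²)/(6 + H))/5 = (2*H + 2*H²)/(5*(6 + H)))
√(N(172) + D(24, 192)) = √((⅖)*172*(1 + 172)/(6 + 172) + (-26 + 24)) = √((⅖)*172*173/178 - 2) = √((⅖)*172*(1/178)*173 - 2) = √(29756/445 - 2) = √(28866/445) = √12845370/445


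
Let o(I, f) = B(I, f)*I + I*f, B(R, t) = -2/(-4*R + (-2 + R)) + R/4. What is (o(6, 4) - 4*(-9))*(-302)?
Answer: -105096/5 ≈ -21019.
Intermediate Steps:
B(R, t) = -2/(-2 - 3*R) + R/4 (B(R, t) = -2/(-2 - 3*R) + R*(1/4) = -2/(-2 - 3*R) + R/4)
o(I, f) = I*f + I*(8 + 2*I + 3*I**2)/(4*(2 + 3*I)) (o(I, f) = ((8 + 2*I + 3*I**2)/(4*(2 + 3*I)))*I + I*f = I*(8 + 2*I + 3*I**2)/(4*(2 + 3*I)) + I*f = I*f + I*(8 + 2*I + 3*I**2)/(4*(2 + 3*I)))
(o(6, 4) - 4*(-9))*(-302) = ((1/4)*6*(8 + 2*6 + 3*6**2 + 4*4*(2 + 3*6))/(2 + 3*6) - 4*(-9))*(-302) = ((1/4)*6*(8 + 12 + 3*36 + 4*4*(2 + 18))/(2 + 18) + 36)*(-302) = ((1/4)*6*(8 + 12 + 108 + 4*4*20)/20 + 36)*(-302) = ((1/4)*6*(1/20)*(8 + 12 + 108 + 320) + 36)*(-302) = ((1/4)*6*(1/20)*448 + 36)*(-302) = (168/5 + 36)*(-302) = (348/5)*(-302) = -105096/5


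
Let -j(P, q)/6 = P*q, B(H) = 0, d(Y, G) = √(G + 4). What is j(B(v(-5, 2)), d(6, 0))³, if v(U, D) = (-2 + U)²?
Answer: 0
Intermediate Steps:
d(Y, G) = √(4 + G)
j(P, q) = -6*P*q
j(B(v(-5, 2)), d(6, 0))³ = (-6*0*√(4 + 0))³ = (-6*0*√4)³ = (-6*0*2)³ = 0³ = 0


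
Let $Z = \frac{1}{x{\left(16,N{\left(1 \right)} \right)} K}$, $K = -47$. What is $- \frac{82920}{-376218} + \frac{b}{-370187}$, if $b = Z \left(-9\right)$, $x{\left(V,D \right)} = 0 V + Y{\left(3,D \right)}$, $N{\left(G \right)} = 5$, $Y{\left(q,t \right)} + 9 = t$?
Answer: $\frac{961805620247}{4363825066668} \approx 0.2204$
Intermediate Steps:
$Y{\left(q,t \right)} = -9 + t$
$x{\left(V,D \right)} = -9 + D$ ($x{\left(V,D \right)} = 0 V + \left(-9 + D\right) = 0 + \left(-9 + D\right) = -9 + D$)
$Z = \frac{1}{188}$ ($Z = \frac{1}{\left(-9 + 5\right) \left(-47\right)} = \frac{1}{\left(-4\right) \left(-47\right)} = \frac{1}{188} \approx 0.0053191$)
$b = - \frac{9}{188}$ ($b = \frac{1}{188} \left(-9\right) = - \frac{9}{188} \approx -0.047872$)
$- \frac{82920}{-376218} + \frac{b}{-370187} = - \frac{82920}{-376218} - \frac{9}{188 \left(-370187\right)} = \left(-82920\right) \left(- \frac{1}{376218}\right) - - \frac{9}{69595156} = \frac{13820}{62703} + \frac{9}{69595156} = \frac{961805620247}{4363825066668}$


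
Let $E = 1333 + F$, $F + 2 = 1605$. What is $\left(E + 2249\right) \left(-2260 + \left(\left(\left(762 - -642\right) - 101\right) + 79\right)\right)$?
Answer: $-4552430$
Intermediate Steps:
$F = 1603$ ($F = -2 + 1605 = 1603$)
$E = 2936$ ($E = 1333 + 1603 = 2936$)
$\left(E + 2249\right) \left(-2260 + \left(\left(\left(762 - -642\right) - 101\right) + 79\right)\right) = \left(2936 + 2249\right) \left(-2260 + \left(\left(\left(762 - -642\right) - 101\right) + 79\right)\right) = 5185 \left(-2260 + \left(\left(\left(762 + 642\right) - 101\right) + 79\right)\right) = 5185 \left(-2260 + \left(\left(1404 - 101\right) + 79\right)\right) = 5185 \left(-2260 + \left(1303 + 79\right)\right) = 5185 \left(-2260 + 1382\right) = 5185 \left(-878\right) = -4552430$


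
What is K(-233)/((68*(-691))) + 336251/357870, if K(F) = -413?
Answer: 7973781149/8407797780 ≈ 0.94838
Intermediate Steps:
K(-233)/((68*(-691))) + 336251/357870 = -413/(68*(-691)) + 336251/357870 = -413/(-46988) + 336251*(1/357870) = -413*(-1/46988) + 336251/357870 = 413/46988 + 336251/357870 = 7973781149/8407797780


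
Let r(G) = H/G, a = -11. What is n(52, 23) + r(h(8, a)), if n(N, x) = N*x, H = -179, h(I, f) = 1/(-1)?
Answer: 1375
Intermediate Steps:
h(I, f) = -1 (h(I, f) = 1*(-1) = -1)
r(G) = -179/G
n(52, 23) + r(h(8, a)) = 52*23 - 179/(-1) = 1196 - 179*(-1) = 1196 + 179 = 1375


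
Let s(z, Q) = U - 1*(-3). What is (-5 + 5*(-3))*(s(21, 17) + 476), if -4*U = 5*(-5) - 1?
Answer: -9710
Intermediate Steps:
U = 13/2 (U = -(5*(-5) - 1)/4 = -(-25 - 1)/4 = -¼*(-26) = 13/2 ≈ 6.5000)
s(z, Q) = 19/2 (s(z, Q) = 13/2 - 1*(-3) = 13/2 + 3 = 19/2)
(-5 + 5*(-3))*(s(21, 17) + 476) = (-5 + 5*(-3))*(19/2 + 476) = (-5 - 15)*(971/2) = -20*971/2 = -9710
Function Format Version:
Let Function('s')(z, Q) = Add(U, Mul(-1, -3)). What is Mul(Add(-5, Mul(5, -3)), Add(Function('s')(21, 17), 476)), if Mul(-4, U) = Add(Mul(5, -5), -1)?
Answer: -9710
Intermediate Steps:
U = Rational(13, 2) (U = Mul(Rational(-1, 4), Add(Mul(5, -5), -1)) = Mul(Rational(-1, 4), Add(-25, -1)) = Mul(Rational(-1, 4), -26) = Rational(13, 2) ≈ 6.5000)
Function('s')(z, Q) = Rational(19, 2) (Function('s')(z, Q) = Add(Rational(13, 2), Mul(-1, -3)) = Add(Rational(13, 2), 3) = Rational(19, 2))
Mul(Add(-5, Mul(5, -3)), Add(Function('s')(21, 17), 476)) = Mul(Add(-5, Mul(5, -3)), Add(Rational(19, 2), 476)) = Mul(Add(-5, -15), Rational(971, 2)) = Mul(-20, Rational(971, 2)) = -9710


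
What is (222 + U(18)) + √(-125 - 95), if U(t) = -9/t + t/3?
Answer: 455/2 + 2*I*√55 ≈ 227.5 + 14.832*I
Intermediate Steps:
U(t) = -9/t + t/3 (U(t) = -9/t + t*(⅓) = -9/t + t/3)
(222 + U(18)) + √(-125 - 95) = (222 + (-9/18 + (⅓)*18)) + √(-125 - 95) = (222 + (-9*1/18 + 6)) + √(-220) = (222 + (-½ + 6)) + 2*I*√55 = (222 + 11/2) + 2*I*√55 = 455/2 + 2*I*√55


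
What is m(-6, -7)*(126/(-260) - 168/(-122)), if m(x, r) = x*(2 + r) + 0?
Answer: 21231/793 ≈ 26.773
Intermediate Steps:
m(x, r) = x*(2 + r)
m(-6, -7)*(126/(-260) - 168/(-122)) = (-6*(2 - 7))*(126/(-260) - 168/(-122)) = (-6*(-5))*(126*(-1/260) - 168*(-1/122)) = 30*(-63/130 + 84/61) = 30*(7077/7930) = 21231/793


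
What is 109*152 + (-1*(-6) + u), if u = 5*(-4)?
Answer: 16554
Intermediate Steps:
u = -20
109*152 + (-1*(-6) + u) = 109*152 + (-1*(-6) - 20) = 16568 + (6 - 20) = 16568 - 14 = 16554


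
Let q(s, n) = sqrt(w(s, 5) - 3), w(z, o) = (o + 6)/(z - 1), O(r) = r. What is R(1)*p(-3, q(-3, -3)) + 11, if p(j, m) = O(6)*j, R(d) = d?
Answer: -7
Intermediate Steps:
w(z, o) = (6 + o)/(-1 + z)
q(s, n) = sqrt(-3 + 11/(-1 + s)) (q(s, n) = sqrt((6 + 5)/(-1 + s) - 3) = sqrt(11/(-1 + s) - 3) = sqrt(-3 + 11/(-1 + s)))
p(j, m) = 6*j
R(1)*p(-3, q(-3, -3)) + 11 = 1*(6*(-3)) + 11 = 1*(-18) + 11 = -18 + 11 = -7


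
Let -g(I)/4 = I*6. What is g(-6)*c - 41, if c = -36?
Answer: -5225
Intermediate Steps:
g(I) = -24*I (g(I) = -4*I*6 = -24*I)
g(-6)*c - 41 = -24*(-6)*(-36) - 41 = 144*(-36) - 41 = -5184 - 41 = -5225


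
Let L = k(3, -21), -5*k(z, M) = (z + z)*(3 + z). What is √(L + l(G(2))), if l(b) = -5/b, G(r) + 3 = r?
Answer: I*√55/5 ≈ 1.4832*I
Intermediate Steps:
G(r) = -3 + r
k(z, M) = -2*z*(3 + z)/5 (k(z, M) = -(z + z)*(3 + z)/5 = -2*z*(3 + z)/5)
L = -36/5 (L = -⅖*3*(3 + 3) = -⅖*3*6 = -36/5 ≈ -7.2000)
√(L + l(G(2))) = √(-36/5 - 5/(-3 + 2)) = √(-36/5 - 5/(-1)) = √(-36/5 - 5*(-1)) = √(-36/5 + 5) = √(-11/5) = I*√55/5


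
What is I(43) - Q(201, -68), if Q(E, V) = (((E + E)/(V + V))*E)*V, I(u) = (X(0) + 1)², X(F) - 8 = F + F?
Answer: -40320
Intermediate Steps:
X(F) = 8 + 2*F (X(F) = 8 + (F + F) = 8 + 2*F)
I(u) = 81 (I(u) = ((8 + 2*0) + 1)² = ((8 + 0) + 1)² = (8 + 1)² = 9² = 81)
Q(E, V) = E² (Q(E, V) = (((2*E)/((2*V)))*E)*V = (((2*E)*(1/(2*V)))*E)*V = ((E/V)*E)*V = (E²/V)*V = E²)
I(43) - Q(201, -68) = 81 - 1*201² = 81 - 1*40401 = 81 - 40401 = -40320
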